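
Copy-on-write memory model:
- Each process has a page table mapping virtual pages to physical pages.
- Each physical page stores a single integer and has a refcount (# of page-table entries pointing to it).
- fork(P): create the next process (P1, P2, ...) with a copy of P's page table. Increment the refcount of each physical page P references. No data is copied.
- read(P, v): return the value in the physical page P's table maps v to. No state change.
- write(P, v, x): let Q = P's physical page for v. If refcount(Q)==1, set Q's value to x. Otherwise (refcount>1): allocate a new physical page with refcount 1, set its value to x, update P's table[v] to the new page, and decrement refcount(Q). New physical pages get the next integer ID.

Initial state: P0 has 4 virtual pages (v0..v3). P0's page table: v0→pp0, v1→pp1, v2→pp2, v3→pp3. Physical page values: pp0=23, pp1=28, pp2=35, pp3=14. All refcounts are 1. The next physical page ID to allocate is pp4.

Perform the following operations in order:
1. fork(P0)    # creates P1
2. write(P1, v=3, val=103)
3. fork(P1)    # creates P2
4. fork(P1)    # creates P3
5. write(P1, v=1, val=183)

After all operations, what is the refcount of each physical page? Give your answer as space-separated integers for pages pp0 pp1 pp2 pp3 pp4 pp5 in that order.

Answer: 4 3 4 1 3 1

Derivation:
Op 1: fork(P0) -> P1. 4 ppages; refcounts: pp0:2 pp1:2 pp2:2 pp3:2
Op 2: write(P1, v3, 103). refcount(pp3)=2>1 -> COPY to pp4. 5 ppages; refcounts: pp0:2 pp1:2 pp2:2 pp3:1 pp4:1
Op 3: fork(P1) -> P2. 5 ppages; refcounts: pp0:3 pp1:3 pp2:3 pp3:1 pp4:2
Op 4: fork(P1) -> P3. 5 ppages; refcounts: pp0:4 pp1:4 pp2:4 pp3:1 pp4:3
Op 5: write(P1, v1, 183). refcount(pp1)=4>1 -> COPY to pp5. 6 ppages; refcounts: pp0:4 pp1:3 pp2:4 pp3:1 pp4:3 pp5:1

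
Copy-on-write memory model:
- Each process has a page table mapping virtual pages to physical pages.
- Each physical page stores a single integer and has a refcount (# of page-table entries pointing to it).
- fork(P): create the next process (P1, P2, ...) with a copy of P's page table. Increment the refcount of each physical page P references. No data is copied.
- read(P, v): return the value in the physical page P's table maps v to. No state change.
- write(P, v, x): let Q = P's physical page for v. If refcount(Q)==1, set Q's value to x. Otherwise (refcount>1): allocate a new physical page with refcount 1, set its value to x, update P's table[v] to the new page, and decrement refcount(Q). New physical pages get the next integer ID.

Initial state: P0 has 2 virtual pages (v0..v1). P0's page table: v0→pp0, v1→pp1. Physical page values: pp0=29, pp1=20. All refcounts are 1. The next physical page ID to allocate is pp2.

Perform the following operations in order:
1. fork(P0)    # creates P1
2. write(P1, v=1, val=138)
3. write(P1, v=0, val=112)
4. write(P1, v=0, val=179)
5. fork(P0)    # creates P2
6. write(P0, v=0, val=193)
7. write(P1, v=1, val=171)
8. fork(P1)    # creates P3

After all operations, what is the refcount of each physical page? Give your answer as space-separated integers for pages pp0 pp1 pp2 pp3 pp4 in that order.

Op 1: fork(P0) -> P1. 2 ppages; refcounts: pp0:2 pp1:2
Op 2: write(P1, v1, 138). refcount(pp1)=2>1 -> COPY to pp2. 3 ppages; refcounts: pp0:2 pp1:1 pp2:1
Op 3: write(P1, v0, 112). refcount(pp0)=2>1 -> COPY to pp3. 4 ppages; refcounts: pp0:1 pp1:1 pp2:1 pp3:1
Op 4: write(P1, v0, 179). refcount(pp3)=1 -> write in place. 4 ppages; refcounts: pp0:1 pp1:1 pp2:1 pp3:1
Op 5: fork(P0) -> P2. 4 ppages; refcounts: pp0:2 pp1:2 pp2:1 pp3:1
Op 6: write(P0, v0, 193). refcount(pp0)=2>1 -> COPY to pp4. 5 ppages; refcounts: pp0:1 pp1:2 pp2:1 pp3:1 pp4:1
Op 7: write(P1, v1, 171). refcount(pp2)=1 -> write in place. 5 ppages; refcounts: pp0:1 pp1:2 pp2:1 pp3:1 pp4:1
Op 8: fork(P1) -> P3. 5 ppages; refcounts: pp0:1 pp1:2 pp2:2 pp3:2 pp4:1

Answer: 1 2 2 2 1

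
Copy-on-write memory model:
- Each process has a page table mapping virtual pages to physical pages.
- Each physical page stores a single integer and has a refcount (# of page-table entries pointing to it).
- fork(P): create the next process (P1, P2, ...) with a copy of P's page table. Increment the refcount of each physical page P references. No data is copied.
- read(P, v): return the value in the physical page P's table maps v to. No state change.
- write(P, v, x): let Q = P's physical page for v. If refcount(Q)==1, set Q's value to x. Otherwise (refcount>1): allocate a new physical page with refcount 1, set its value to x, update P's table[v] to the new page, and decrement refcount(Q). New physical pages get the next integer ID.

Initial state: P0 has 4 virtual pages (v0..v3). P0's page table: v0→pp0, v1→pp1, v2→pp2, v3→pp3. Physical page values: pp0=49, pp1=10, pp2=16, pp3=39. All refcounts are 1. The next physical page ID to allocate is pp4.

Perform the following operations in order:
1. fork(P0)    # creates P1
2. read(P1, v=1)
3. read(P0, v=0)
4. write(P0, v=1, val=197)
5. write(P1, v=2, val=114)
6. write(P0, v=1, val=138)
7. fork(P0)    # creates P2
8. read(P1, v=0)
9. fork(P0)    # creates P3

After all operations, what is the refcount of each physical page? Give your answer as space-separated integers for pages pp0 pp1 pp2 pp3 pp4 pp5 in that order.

Op 1: fork(P0) -> P1. 4 ppages; refcounts: pp0:2 pp1:2 pp2:2 pp3:2
Op 2: read(P1, v1) -> 10. No state change.
Op 3: read(P0, v0) -> 49. No state change.
Op 4: write(P0, v1, 197). refcount(pp1)=2>1 -> COPY to pp4. 5 ppages; refcounts: pp0:2 pp1:1 pp2:2 pp3:2 pp4:1
Op 5: write(P1, v2, 114). refcount(pp2)=2>1 -> COPY to pp5. 6 ppages; refcounts: pp0:2 pp1:1 pp2:1 pp3:2 pp4:1 pp5:1
Op 6: write(P0, v1, 138). refcount(pp4)=1 -> write in place. 6 ppages; refcounts: pp0:2 pp1:1 pp2:1 pp3:2 pp4:1 pp5:1
Op 7: fork(P0) -> P2. 6 ppages; refcounts: pp0:3 pp1:1 pp2:2 pp3:3 pp4:2 pp5:1
Op 8: read(P1, v0) -> 49. No state change.
Op 9: fork(P0) -> P3. 6 ppages; refcounts: pp0:4 pp1:1 pp2:3 pp3:4 pp4:3 pp5:1

Answer: 4 1 3 4 3 1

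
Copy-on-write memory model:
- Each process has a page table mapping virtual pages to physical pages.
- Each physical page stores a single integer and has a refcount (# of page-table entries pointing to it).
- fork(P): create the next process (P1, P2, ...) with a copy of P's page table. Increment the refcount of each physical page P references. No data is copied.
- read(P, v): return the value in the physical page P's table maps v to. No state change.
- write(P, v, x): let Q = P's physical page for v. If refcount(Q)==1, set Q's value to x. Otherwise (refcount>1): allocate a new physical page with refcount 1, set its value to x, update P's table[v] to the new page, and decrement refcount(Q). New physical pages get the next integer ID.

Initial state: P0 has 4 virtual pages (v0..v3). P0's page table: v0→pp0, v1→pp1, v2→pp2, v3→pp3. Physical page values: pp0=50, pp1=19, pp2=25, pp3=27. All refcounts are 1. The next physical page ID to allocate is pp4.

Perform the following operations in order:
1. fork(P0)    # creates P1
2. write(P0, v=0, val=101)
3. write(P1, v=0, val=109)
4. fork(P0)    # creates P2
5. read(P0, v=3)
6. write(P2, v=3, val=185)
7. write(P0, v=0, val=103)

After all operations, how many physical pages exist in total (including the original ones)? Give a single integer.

Op 1: fork(P0) -> P1. 4 ppages; refcounts: pp0:2 pp1:2 pp2:2 pp3:2
Op 2: write(P0, v0, 101). refcount(pp0)=2>1 -> COPY to pp4. 5 ppages; refcounts: pp0:1 pp1:2 pp2:2 pp3:2 pp4:1
Op 3: write(P1, v0, 109). refcount(pp0)=1 -> write in place. 5 ppages; refcounts: pp0:1 pp1:2 pp2:2 pp3:2 pp4:1
Op 4: fork(P0) -> P2. 5 ppages; refcounts: pp0:1 pp1:3 pp2:3 pp3:3 pp4:2
Op 5: read(P0, v3) -> 27. No state change.
Op 6: write(P2, v3, 185). refcount(pp3)=3>1 -> COPY to pp5. 6 ppages; refcounts: pp0:1 pp1:3 pp2:3 pp3:2 pp4:2 pp5:1
Op 7: write(P0, v0, 103). refcount(pp4)=2>1 -> COPY to pp6. 7 ppages; refcounts: pp0:1 pp1:3 pp2:3 pp3:2 pp4:1 pp5:1 pp6:1

Answer: 7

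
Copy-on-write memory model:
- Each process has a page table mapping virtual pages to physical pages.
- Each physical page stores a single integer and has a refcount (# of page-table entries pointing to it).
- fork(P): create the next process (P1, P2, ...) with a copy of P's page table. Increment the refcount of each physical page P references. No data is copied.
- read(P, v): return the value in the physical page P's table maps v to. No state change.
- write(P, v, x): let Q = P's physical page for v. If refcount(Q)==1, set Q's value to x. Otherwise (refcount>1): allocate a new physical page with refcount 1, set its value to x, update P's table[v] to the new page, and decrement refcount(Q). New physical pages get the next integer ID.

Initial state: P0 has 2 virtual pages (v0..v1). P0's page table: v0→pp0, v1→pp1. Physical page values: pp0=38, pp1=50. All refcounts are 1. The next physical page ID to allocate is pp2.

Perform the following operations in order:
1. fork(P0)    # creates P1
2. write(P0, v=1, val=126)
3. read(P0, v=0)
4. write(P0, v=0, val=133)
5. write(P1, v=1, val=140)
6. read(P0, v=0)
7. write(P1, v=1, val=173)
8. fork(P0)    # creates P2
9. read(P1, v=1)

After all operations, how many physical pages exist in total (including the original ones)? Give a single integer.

Op 1: fork(P0) -> P1. 2 ppages; refcounts: pp0:2 pp1:2
Op 2: write(P0, v1, 126). refcount(pp1)=2>1 -> COPY to pp2. 3 ppages; refcounts: pp0:2 pp1:1 pp2:1
Op 3: read(P0, v0) -> 38. No state change.
Op 4: write(P0, v0, 133). refcount(pp0)=2>1 -> COPY to pp3. 4 ppages; refcounts: pp0:1 pp1:1 pp2:1 pp3:1
Op 5: write(P1, v1, 140). refcount(pp1)=1 -> write in place. 4 ppages; refcounts: pp0:1 pp1:1 pp2:1 pp3:1
Op 6: read(P0, v0) -> 133. No state change.
Op 7: write(P1, v1, 173). refcount(pp1)=1 -> write in place. 4 ppages; refcounts: pp0:1 pp1:1 pp2:1 pp3:1
Op 8: fork(P0) -> P2. 4 ppages; refcounts: pp0:1 pp1:1 pp2:2 pp3:2
Op 9: read(P1, v1) -> 173. No state change.

Answer: 4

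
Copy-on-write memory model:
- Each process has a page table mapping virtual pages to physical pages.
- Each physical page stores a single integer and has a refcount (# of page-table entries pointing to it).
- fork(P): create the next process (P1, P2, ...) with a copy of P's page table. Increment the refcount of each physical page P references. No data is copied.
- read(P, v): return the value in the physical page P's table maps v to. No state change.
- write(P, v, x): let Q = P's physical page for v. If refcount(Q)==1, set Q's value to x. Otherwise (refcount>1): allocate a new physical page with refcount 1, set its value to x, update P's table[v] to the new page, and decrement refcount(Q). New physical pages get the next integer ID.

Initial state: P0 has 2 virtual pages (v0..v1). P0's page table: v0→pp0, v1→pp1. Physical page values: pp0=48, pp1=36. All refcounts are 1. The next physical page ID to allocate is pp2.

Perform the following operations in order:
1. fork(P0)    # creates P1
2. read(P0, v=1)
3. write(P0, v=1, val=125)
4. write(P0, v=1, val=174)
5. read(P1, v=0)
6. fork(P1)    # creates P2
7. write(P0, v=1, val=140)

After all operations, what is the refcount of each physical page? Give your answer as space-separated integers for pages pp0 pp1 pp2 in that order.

Answer: 3 2 1

Derivation:
Op 1: fork(P0) -> P1. 2 ppages; refcounts: pp0:2 pp1:2
Op 2: read(P0, v1) -> 36. No state change.
Op 3: write(P0, v1, 125). refcount(pp1)=2>1 -> COPY to pp2. 3 ppages; refcounts: pp0:2 pp1:1 pp2:1
Op 4: write(P0, v1, 174). refcount(pp2)=1 -> write in place. 3 ppages; refcounts: pp0:2 pp1:1 pp2:1
Op 5: read(P1, v0) -> 48. No state change.
Op 6: fork(P1) -> P2. 3 ppages; refcounts: pp0:3 pp1:2 pp2:1
Op 7: write(P0, v1, 140). refcount(pp2)=1 -> write in place. 3 ppages; refcounts: pp0:3 pp1:2 pp2:1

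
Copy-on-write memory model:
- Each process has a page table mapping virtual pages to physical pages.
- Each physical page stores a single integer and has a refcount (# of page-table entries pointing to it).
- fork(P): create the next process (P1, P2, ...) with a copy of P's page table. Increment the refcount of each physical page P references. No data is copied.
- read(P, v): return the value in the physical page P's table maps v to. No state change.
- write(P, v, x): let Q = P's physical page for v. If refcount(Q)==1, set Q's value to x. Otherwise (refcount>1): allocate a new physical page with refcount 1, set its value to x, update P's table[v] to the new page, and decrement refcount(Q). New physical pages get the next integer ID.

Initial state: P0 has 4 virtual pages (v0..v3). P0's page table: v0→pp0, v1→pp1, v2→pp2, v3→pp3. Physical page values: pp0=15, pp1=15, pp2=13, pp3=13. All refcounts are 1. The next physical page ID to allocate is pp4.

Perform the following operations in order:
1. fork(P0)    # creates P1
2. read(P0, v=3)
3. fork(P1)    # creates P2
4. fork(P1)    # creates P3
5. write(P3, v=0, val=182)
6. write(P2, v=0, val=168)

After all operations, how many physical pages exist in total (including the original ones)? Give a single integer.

Op 1: fork(P0) -> P1. 4 ppages; refcounts: pp0:2 pp1:2 pp2:2 pp3:2
Op 2: read(P0, v3) -> 13. No state change.
Op 3: fork(P1) -> P2. 4 ppages; refcounts: pp0:3 pp1:3 pp2:3 pp3:3
Op 4: fork(P1) -> P3. 4 ppages; refcounts: pp0:4 pp1:4 pp2:4 pp3:4
Op 5: write(P3, v0, 182). refcount(pp0)=4>1 -> COPY to pp4. 5 ppages; refcounts: pp0:3 pp1:4 pp2:4 pp3:4 pp4:1
Op 6: write(P2, v0, 168). refcount(pp0)=3>1 -> COPY to pp5. 6 ppages; refcounts: pp0:2 pp1:4 pp2:4 pp3:4 pp4:1 pp5:1

Answer: 6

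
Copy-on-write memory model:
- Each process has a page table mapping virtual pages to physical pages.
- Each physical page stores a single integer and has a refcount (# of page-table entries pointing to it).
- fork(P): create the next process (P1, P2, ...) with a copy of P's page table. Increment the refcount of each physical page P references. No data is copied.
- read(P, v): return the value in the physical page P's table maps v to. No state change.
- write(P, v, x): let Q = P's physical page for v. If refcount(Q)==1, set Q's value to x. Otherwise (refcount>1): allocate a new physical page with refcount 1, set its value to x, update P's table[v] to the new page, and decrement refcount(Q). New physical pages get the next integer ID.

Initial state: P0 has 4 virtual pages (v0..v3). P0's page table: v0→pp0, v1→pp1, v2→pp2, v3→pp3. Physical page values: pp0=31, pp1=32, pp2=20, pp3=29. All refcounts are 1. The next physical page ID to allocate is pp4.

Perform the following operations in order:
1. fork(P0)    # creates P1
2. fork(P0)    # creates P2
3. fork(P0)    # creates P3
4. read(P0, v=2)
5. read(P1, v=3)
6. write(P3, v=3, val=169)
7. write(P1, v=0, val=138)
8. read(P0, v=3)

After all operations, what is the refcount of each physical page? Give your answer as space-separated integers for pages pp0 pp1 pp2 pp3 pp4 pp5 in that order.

Op 1: fork(P0) -> P1. 4 ppages; refcounts: pp0:2 pp1:2 pp2:2 pp3:2
Op 2: fork(P0) -> P2. 4 ppages; refcounts: pp0:3 pp1:3 pp2:3 pp3:3
Op 3: fork(P0) -> P3. 4 ppages; refcounts: pp0:4 pp1:4 pp2:4 pp3:4
Op 4: read(P0, v2) -> 20. No state change.
Op 5: read(P1, v3) -> 29. No state change.
Op 6: write(P3, v3, 169). refcount(pp3)=4>1 -> COPY to pp4. 5 ppages; refcounts: pp0:4 pp1:4 pp2:4 pp3:3 pp4:1
Op 7: write(P1, v0, 138). refcount(pp0)=4>1 -> COPY to pp5. 6 ppages; refcounts: pp0:3 pp1:4 pp2:4 pp3:3 pp4:1 pp5:1
Op 8: read(P0, v3) -> 29. No state change.

Answer: 3 4 4 3 1 1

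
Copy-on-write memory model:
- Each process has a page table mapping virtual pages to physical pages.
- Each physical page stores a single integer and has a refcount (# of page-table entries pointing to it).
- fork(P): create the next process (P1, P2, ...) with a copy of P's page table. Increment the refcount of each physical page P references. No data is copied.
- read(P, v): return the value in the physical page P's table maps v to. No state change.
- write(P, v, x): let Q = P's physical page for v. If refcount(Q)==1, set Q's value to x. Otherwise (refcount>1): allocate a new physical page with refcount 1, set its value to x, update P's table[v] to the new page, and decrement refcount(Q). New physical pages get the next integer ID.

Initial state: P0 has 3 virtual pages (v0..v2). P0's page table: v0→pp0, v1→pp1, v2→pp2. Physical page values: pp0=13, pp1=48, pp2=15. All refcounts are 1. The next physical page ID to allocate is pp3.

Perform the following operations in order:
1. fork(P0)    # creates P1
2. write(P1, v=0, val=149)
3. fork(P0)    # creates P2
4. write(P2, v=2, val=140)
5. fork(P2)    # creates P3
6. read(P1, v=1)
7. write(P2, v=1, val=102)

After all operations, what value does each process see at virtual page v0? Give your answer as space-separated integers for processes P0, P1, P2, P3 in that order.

Answer: 13 149 13 13

Derivation:
Op 1: fork(P0) -> P1. 3 ppages; refcounts: pp0:2 pp1:2 pp2:2
Op 2: write(P1, v0, 149). refcount(pp0)=2>1 -> COPY to pp3. 4 ppages; refcounts: pp0:1 pp1:2 pp2:2 pp3:1
Op 3: fork(P0) -> P2. 4 ppages; refcounts: pp0:2 pp1:3 pp2:3 pp3:1
Op 4: write(P2, v2, 140). refcount(pp2)=3>1 -> COPY to pp4. 5 ppages; refcounts: pp0:2 pp1:3 pp2:2 pp3:1 pp4:1
Op 5: fork(P2) -> P3. 5 ppages; refcounts: pp0:3 pp1:4 pp2:2 pp3:1 pp4:2
Op 6: read(P1, v1) -> 48. No state change.
Op 7: write(P2, v1, 102). refcount(pp1)=4>1 -> COPY to pp5. 6 ppages; refcounts: pp0:3 pp1:3 pp2:2 pp3:1 pp4:2 pp5:1
P0: v0 -> pp0 = 13
P1: v0 -> pp3 = 149
P2: v0 -> pp0 = 13
P3: v0 -> pp0 = 13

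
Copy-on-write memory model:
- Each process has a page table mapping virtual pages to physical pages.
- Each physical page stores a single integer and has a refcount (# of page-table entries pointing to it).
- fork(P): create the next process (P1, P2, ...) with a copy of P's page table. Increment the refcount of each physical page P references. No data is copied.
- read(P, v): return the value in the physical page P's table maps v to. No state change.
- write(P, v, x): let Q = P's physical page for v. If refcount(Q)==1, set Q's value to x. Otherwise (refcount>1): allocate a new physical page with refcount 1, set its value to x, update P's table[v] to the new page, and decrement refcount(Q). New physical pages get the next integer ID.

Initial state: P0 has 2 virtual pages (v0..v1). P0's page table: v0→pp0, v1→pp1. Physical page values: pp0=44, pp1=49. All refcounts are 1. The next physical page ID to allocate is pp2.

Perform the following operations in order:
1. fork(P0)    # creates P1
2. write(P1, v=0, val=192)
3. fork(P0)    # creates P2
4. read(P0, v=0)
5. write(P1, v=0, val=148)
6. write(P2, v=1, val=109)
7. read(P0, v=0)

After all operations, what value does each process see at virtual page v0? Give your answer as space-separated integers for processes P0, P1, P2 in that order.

Answer: 44 148 44

Derivation:
Op 1: fork(P0) -> P1. 2 ppages; refcounts: pp0:2 pp1:2
Op 2: write(P1, v0, 192). refcount(pp0)=2>1 -> COPY to pp2. 3 ppages; refcounts: pp0:1 pp1:2 pp2:1
Op 3: fork(P0) -> P2. 3 ppages; refcounts: pp0:2 pp1:3 pp2:1
Op 4: read(P0, v0) -> 44. No state change.
Op 5: write(P1, v0, 148). refcount(pp2)=1 -> write in place. 3 ppages; refcounts: pp0:2 pp1:3 pp2:1
Op 6: write(P2, v1, 109). refcount(pp1)=3>1 -> COPY to pp3. 4 ppages; refcounts: pp0:2 pp1:2 pp2:1 pp3:1
Op 7: read(P0, v0) -> 44. No state change.
P0: v0 -> pp0 = 44
P1: v0 -> pp2 = 148
P2: v0 -> pp0 = 44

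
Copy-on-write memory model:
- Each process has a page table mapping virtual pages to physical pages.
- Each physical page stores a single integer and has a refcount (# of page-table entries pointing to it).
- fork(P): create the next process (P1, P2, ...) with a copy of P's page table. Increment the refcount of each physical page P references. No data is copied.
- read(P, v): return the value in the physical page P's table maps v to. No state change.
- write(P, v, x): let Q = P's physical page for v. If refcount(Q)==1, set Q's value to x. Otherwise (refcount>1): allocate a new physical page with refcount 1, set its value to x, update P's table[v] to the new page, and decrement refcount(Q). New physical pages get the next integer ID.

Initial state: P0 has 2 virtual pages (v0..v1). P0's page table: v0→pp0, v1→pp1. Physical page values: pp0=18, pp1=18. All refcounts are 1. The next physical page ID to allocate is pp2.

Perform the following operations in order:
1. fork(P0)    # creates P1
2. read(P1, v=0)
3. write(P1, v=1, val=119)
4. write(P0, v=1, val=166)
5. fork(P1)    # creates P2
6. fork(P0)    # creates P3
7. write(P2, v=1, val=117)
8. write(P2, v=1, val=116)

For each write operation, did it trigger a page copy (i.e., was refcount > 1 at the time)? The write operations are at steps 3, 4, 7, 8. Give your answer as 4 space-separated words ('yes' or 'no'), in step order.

Op 1: fork(P0) -> P1. 2 ppages; refcounts: pp0:2 pp1:2
Op 2: read(P1, v0) -> 18. No state change.
Op 3: write(P1, v1, 119). refcount(pp1)=2>1 -> COPY to pp2. 3 ppages; refcounts: pp0:2 pp1:1 pp2:1
Op 4: write(P0, v1, 166). refcount(pp1)=1 -> write in place. 3 ppages; refcounts: pp0:2 pp1:1 pp2:1
Op 5: fork(P1) -> P2. 3 ppages; refcounts: pp0:3 pp1:1 pp2:2
Op 6: fork(P0) -> P3. 3 ppages; refcounts: pp0:4 pp1:2 pp2:2
Op 7: write(P2, v1, 117). refcount(pp2)=2>1 -> COPY to pp3. 4 ppages; refcounts: pp0:4 pp1:2 pp2:1 pp3:1
Op 8: write(P2, v1, 116). refcount(pp3)=1 -> write in place. 4 ppages; refcounts: pp0:4 pp1:2 pp2:1 pp3:1

yes no yes no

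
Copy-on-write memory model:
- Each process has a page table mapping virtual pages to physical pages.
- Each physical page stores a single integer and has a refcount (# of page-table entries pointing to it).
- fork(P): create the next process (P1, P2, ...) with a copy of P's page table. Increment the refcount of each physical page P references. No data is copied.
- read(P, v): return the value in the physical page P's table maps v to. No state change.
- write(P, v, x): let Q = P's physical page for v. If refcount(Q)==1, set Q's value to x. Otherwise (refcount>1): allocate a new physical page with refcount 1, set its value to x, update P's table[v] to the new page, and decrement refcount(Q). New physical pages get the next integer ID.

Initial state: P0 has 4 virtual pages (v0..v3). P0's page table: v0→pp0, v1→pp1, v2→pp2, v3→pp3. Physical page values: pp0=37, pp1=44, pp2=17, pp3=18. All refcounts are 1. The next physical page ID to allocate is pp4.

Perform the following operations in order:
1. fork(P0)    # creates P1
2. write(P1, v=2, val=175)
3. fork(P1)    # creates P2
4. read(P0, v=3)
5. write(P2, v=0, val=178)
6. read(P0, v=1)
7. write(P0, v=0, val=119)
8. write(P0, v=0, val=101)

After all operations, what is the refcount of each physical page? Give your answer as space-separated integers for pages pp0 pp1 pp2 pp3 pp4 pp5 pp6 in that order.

Op 1: fork(P0) -> P1. 4 ppages; refcounts: pp0:2 pp1:2 pp2:2 pp3:2
Op 2: write(P1, v2, 175). refcount(pp2)=2>1 -> COPY to pp4. 5 ppages; refcounts: pp0:2 pp1:2 pp2:1 pp3:2 pp4:1
Op 3: fork(P1) -> P2. 5 ppages; refcounts: pp0:3 pp1:3 pp2:1 pp3:3 pp4:2
Op 4: read(P0, v3) -> 18. No state change.
Op 5: write(P2, v0, 178). refcount(pp0)=3>1 -> COPY to pp5. 6 ppages; refcounts: pp0:2 pp1:3 pp2:1 pp3:3 pp4:2 pp5:1
Op 6: read(P0, v1) -> 44. No state change.
Op 7: write(P0, v0, 119). refcount(pp0)=2>1 -> COPY to pp6. 7 ppages; refcounts: pp0:1 pp1:3 pp2:1 pp3:3 pp4:2 pp5:1 pp6:1
Op 8: write(P0, v0, 101). refcount(pp6)=1 -> write in place. 7 ppages; refcounts: pp0:1 pp1:3 pp2:1 pp3:3 pp4:2 pp5:1 pp6:1

Answer: 1 3 1 3 2 1 1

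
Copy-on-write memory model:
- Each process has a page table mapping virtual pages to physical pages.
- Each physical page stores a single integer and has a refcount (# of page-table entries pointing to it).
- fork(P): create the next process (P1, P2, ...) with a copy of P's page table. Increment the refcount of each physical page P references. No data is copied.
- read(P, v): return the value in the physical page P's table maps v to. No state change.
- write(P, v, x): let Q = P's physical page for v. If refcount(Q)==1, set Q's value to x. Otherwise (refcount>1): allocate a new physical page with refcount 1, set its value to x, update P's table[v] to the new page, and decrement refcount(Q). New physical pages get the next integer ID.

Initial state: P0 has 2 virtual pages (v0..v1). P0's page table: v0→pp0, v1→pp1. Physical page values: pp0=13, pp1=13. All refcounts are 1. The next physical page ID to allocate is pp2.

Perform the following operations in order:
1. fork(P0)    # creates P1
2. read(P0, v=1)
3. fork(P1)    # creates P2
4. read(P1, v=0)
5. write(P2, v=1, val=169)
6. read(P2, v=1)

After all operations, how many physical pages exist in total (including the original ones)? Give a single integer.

Op 1: fork(P0) -> P1. 2 ppages; refcounts: pp0:2 pp1:2
Op 2: read(P0, v1) -> 13. No state change.
Op 3: fork(P1) -> P2. 2 ppages; refcounts: pp0:3 pp1:3
Op 4: read(P1, v0) -> 13. No state change.
Op 5: write(P2, v1, 169). refcount(pp1)=3>1 -> COPY to pp2. 3 ppages; refcounts: pp0:3 pp1:2 pp2:1
Op 6: read(P2, v1) -> 169. No state change.

Answer: 3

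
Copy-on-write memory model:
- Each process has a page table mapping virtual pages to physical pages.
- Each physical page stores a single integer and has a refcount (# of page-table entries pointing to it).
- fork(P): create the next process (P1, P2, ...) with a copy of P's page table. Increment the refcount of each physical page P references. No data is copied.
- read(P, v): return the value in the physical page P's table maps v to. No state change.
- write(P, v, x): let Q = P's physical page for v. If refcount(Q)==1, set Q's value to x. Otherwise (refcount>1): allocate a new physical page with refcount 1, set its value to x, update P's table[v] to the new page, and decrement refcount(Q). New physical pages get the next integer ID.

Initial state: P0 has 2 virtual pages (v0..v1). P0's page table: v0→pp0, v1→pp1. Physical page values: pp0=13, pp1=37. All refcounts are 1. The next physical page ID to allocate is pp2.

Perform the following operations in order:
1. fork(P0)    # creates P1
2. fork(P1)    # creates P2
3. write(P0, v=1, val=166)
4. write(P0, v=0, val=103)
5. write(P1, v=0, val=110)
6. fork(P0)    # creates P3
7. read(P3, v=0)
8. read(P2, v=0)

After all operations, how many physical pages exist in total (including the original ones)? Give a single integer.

Op 1: fork(P0) -> P1. 2 ppages; refcounts: pp0:2 pp1:2
Op 2: fork(P1) -> P2. 2 ppages; refcounts: pp0:3 pp1:3
Op 3: write(P0, v1, 166). refcount(pp1)=3>1 -> COPY to pp2. 3 ppages; refcounts: pp0:3 pp1:2 pp2:1
Op 4: write(P0, v0, 103). refcount(pp0)=3>1 -> COPY to pp3. 4 ppages; refcounts: pp0:2 pp1:2 pp2:1 pp3:1
Op 5: write(P1, v0, 110). refcount(pp0)=2>1 -> COPY to pp4. 5 ppages; refcounts: pp0:1 pp1:2 pp2:1 pp3:1 pp4:1
Op 6: fork(P0) -> P3. 5 ppages; refcounts: pp0:1 pp1:2 pp2:2 pp3:2 pp4:1
Op 7: read(P3, v0) -> 103. No state change.
Op 8: read(P2, v0) -> 13. No state change.

Answer: 5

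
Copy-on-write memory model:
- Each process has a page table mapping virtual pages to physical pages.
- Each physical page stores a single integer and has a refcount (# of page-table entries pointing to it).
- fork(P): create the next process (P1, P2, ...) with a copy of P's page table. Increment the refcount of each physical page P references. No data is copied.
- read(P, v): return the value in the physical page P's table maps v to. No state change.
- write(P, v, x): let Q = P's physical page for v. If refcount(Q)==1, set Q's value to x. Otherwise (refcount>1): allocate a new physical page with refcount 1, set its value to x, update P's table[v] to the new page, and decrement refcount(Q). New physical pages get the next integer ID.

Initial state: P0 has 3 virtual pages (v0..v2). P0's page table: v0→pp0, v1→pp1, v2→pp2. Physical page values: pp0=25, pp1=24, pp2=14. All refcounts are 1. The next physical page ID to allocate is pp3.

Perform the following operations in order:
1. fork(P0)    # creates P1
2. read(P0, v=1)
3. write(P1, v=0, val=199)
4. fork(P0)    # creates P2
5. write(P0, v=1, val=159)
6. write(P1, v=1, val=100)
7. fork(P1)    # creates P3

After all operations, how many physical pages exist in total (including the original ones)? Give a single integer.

Op 1: fork(P0) -> P1. 3 ppages; refcounts: pp0:2 pp1:2 pp2:2
Op 2: read(P0, v1) -> 24. No state change.
Op 3: write(P1, v0, 199). refcount(pp0)=2>1 -> COPY to pp3. 4 ppages; refcounts: pp0:1 pp1:2 pp2:2 pp3:1
Op 4: fork(P0) -> P2. 4 ppages; refcounts: pp0:2 pp1:3 pp2:3 pp3:1
Op 5: write(P0, v1, 159). refcount(pp1)=3>1 -> COPY to pp4. 5 ppages; refcounts: pp0:2 pp1:2 pp2:3 pp3:1 pp4:1
Op 6: write(P1, v1, 100). refcount(pp1)=2>1 -> COPY to pp5. 6 ppages; refcounts: pp0:2 pp1:1 pp2:3 pp3:1 pp4:1 pp5:1
Op 7: fork(P1) -> P3. 6 ppages; refcounts: pp0:2 pp1:1 pp2:4 pp3:2 pp4:1 pp5:2

Answer: 6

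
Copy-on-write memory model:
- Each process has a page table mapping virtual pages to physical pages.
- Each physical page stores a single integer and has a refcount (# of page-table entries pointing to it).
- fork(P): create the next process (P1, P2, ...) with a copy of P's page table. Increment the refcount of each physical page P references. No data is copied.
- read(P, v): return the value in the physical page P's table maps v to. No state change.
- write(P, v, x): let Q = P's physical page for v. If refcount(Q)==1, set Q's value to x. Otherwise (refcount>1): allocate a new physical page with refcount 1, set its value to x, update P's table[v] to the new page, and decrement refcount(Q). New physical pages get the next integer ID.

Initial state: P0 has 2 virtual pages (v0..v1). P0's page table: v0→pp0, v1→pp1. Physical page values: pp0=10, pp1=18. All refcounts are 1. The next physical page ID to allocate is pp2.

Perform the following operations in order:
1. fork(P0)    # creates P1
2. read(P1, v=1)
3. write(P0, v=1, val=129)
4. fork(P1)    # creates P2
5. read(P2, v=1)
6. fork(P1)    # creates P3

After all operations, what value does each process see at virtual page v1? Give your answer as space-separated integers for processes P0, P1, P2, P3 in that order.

Answer: 129 18 18 18

Derivation:
Op 1: fork(P0) -> P1. 2 ppages; refcounts: pp0:2 pp1:2
Op 2: read(P1, v1) -> 18. No state change.
Op 3: write(P0, v1, 129). refcount(pp1)=2>1 -> COPY to pp2. 3 ppages; refcounts: pp0:2 pp1:1 pp2:1
Op 4: fork(P1) -> P2. 3 ppages; refcounts: pp0:3 pp1:2 pp2:1
Op 5: read(P2, v1) -> 18. No state change.
Op 6: fork(P1) -> P3. 3 ppages; refcounts: pp0:4 pp1:3 pp2:1
P0: v1 -> pp2 = 129
P1: v1 -> pp1 = 18
P2: v1 -> pp1 = 18
P3: v1 -> pp1 = 18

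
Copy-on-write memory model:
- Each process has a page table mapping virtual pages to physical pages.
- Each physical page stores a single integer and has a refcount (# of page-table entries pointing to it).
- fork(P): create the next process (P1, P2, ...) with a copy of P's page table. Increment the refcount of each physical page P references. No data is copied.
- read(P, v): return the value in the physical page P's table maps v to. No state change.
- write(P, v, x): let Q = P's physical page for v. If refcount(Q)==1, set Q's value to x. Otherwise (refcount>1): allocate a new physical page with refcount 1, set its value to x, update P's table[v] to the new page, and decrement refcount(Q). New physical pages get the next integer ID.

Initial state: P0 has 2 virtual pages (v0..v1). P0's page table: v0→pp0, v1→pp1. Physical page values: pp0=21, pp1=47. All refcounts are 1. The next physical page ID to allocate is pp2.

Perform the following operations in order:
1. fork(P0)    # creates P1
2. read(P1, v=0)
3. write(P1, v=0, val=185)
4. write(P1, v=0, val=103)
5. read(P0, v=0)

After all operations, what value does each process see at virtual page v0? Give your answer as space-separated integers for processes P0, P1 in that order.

Answer: 21 103

Derivation:
Op 1: fork(P0) -> P1. 2 ppages; refcounts: pp0:2 pp1:2
Op 2: read(P1, v0) -> 21. No state change.
Op 3: write(P1, v0, 185). refcount(pp0)=2>1 -> COPY to pp2. 3 ppages; refcounts: pp0:1 pp1:2 pp2:1
Op 4: write(P1, v0, 103). refcount(pp2)=1 -> write in place. 3 ppages; refcounts: pp0:1 pp1:2 pp2:1
Op 5: read(P0, v0) -> 21. No state change.
P0: v0 -> pp0 = 21
P1: v0 -> pp2 = 103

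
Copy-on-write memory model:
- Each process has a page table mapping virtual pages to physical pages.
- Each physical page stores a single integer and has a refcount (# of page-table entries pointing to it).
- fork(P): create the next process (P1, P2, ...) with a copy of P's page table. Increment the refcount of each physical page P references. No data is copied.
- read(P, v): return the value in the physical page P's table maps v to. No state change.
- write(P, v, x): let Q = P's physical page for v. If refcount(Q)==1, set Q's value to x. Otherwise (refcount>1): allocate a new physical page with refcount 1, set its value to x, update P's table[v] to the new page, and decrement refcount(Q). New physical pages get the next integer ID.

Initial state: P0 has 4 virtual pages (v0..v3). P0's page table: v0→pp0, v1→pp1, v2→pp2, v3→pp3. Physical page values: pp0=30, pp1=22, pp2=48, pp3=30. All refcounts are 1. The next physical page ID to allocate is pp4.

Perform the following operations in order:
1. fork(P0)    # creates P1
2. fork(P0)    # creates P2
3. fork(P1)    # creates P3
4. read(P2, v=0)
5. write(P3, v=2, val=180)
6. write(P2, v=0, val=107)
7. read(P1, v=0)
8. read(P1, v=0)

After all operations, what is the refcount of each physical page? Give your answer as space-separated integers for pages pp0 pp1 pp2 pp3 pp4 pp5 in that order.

Answer: 3 4 3 4 1 1

Derivation:
Op 1: fork(P0) -> P1. 4 ppages; refcounts: pp0:2 pp1:2 pp2:2 pp3:2
Op 2: fork(P0) -> P2. 4 ppages; refcounts: pp0:3 pp1:3 pp2:3 pp3:3
Op 3: fork(P1) -> P3. 4 ppages; refcounts: pp0:4 pp1:4 pp2:4 pp3:4
Op 4: read(P2, v0) -> 30. No state change.
Op 5: write(P3, v2, 180). refcount(pp2)=4>1 -> COPY to pp4. 5 ppages; refcounts: pp0:4 pp1:4 pp2:3 pp3:4 pp4:1
Op 6: write(P2, v0, 107). refcount(pp0)=4>1 -> COPY to pp5. 6 ppages; refcounts: pp0:3 pp1:4 pp2:3 pp3:4 pp4:1 pp5:1
Op 7: read(P1, v0) -> 30. No state change.
Op 8: read(P1, v0) -> 30. No state change.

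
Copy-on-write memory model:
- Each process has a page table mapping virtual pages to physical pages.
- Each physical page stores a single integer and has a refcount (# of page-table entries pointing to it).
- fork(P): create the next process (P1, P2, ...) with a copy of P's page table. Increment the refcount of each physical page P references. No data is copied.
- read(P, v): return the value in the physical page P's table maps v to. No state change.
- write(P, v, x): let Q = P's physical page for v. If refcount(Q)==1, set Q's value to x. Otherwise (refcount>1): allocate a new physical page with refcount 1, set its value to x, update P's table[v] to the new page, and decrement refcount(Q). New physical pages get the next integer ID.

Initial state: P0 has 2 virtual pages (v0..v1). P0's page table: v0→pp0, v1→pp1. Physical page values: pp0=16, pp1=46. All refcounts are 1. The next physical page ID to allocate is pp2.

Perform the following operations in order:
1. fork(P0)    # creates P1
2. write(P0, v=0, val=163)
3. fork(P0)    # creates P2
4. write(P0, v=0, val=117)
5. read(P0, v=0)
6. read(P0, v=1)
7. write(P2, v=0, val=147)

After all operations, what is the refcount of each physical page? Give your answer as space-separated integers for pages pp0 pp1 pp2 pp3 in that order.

Op 1: fork(P0) -> P1. 2 ppages; refcounts: pp0:2 pp1:2
Op 2: write(P0, v0, 163). refcount(pp0)=2>1 -> COPY to pp2. 3 ppages; refcounts: pp0:1 pp1:2 pp2:1
Op 3: fork(P0) -> P2. 3 ppages; refcounts: pp0:1 pp1:3 pp2:2
Op 4: write(P0, v0, 117). refcount(pp2)=2>1 -> COPY to pp3. 4 ppages; refcounts: pp0:1 pp1:3 pp2:1 pp3:1
Op 5: read(P0, v0) -> 117. No state change.
Op 6: read(P0, v1) -> 46. No state change.
Op 7: write(P2, v0, 147). refcount(pp2)=1 -> write in place. 4 ppages; refcounts: pp0:1 pp1:3 pp2:1 pp3:1

Answer: 1 3 1 1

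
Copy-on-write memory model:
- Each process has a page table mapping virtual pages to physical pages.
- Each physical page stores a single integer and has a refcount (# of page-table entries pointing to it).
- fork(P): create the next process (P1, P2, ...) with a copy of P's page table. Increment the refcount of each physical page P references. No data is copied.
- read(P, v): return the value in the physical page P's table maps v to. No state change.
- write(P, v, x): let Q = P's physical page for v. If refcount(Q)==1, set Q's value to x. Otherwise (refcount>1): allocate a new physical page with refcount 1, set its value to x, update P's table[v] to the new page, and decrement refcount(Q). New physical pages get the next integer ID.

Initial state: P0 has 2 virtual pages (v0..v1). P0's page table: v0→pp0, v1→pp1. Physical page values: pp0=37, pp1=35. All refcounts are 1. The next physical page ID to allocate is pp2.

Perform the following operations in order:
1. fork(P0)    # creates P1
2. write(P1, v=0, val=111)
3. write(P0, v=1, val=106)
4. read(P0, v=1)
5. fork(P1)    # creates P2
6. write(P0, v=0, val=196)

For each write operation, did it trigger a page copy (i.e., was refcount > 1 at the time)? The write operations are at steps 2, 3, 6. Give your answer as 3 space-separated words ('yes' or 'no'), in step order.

Op 1: fork(P0) -> P1. 2 ppages; refcounts: pp0:2 pp1:2
Op 2: write(P1, v0, 111). refcount(pp0)=2>1 -> COPY to pp2. 3 ppages; refcounts: pp0:1 pp1:2 pp2:1
Op 3: write(P0, v1, 106). refcount(pp1)=2>1 -> COPY to pp3. 4 ppages; refcounts: pp0:1 pp1:1 pp2:1 pp3:1
Op 4: read(P0, v1) -> 106. No state change.
Op 5: fork(P1) -> P2. 4 ppages; refcounts: pp0:1 pp1:2 pp2:2 pp3:1
Op 6: write(P0, v0, 196). refcount(pp0)=1 -> write in place. 4 ppages; refcounts: pp0:1 pp1:2 pp2:2 pp3:1

yes yes no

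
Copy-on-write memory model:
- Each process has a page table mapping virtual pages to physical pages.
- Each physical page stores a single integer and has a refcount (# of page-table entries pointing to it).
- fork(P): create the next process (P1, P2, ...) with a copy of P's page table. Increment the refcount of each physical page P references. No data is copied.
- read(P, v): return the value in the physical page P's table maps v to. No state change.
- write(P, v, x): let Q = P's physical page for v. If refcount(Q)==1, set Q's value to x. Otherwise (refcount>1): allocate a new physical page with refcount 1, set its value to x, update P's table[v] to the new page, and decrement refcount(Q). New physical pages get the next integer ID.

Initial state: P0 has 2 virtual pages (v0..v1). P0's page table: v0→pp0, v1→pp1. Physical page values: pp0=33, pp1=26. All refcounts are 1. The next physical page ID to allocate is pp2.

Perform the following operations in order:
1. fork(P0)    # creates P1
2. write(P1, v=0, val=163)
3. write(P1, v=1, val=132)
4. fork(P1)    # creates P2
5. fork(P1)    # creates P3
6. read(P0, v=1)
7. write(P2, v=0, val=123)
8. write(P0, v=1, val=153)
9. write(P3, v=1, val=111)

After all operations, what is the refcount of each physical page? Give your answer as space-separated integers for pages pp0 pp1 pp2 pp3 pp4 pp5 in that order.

Op 1: fork(P0) -> P1. 2 ppages; refcounts: pp0:2 pp1:2
Op 2: write(P1, v0, 163). refcount(pp0)=2>1 -> COPY to pp2. 3 ppages; refcounts: pp0:1 pp1:2 pp2:1
Op 3: write(P1, v1, 132). refcount(pp1)=2>1 -> COPY to pp3. 4 ppages; refcounts: pp0:1 pp1:1 pp2:1 pp3:1
Op 4: fork(P1) -> P2. 4 ppages; refcounts: pp0:1 pp1:1 pp2:2 pp3:2
Op 5: fork(P1) -> P3. 4 ppages; refcounts: pp0:1 pp1:1 pp2:3 pp3:3
Op 6: read(P0, v1) -> 26. No state change.
Op 7: write(P2, v0, 123). refcount(pp2)=3>1 -> COPY to pp4. 5 ppages; refcounts: pp0:1 pp1:1 pp2:2 pp3:3 pp4:1
Op 8: write(P0, v1, 153). refcount(pp1)=1 -> write in place. 5 ppages; refcounts: pp0:1 pp1:1 pp2:2 pp3:3 pp4:1
Op 9: write(P3, v1, 111). refcount(pp3)=3>1 -> COPY to pp5. 6 ppages; refcounts: pp0:1 pp1:1 pp2:2 pp3:2 pp4:1 pp5:1

Answer: 1 1 2 2 1 1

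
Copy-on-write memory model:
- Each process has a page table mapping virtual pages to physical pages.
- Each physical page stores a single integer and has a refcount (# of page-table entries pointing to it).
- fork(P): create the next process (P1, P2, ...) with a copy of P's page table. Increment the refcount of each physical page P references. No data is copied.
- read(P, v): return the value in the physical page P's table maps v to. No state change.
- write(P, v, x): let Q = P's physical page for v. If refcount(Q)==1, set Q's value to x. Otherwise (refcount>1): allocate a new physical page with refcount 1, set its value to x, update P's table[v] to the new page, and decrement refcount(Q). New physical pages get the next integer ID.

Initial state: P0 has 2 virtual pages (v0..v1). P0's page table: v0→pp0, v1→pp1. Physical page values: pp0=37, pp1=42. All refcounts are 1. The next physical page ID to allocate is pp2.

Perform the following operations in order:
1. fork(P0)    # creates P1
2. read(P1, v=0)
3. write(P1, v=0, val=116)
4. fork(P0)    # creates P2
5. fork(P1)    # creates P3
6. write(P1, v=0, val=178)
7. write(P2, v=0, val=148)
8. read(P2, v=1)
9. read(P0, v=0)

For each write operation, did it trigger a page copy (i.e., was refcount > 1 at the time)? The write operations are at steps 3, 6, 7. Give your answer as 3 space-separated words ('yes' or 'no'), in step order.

Op 1: fork(P0) -> P1. 2 ppages; refcounts: pp0:2 pp1:2
Op 2: read(P1, v0) -> 37. No state change.
Op 3: write(P1, v0, 116). refcount(pp0)=2>1 -> COPY to pp2. 3 ppages; refcounts: pp0:1 pp1:2 pp2:1
Op 4: fork(P0) -> P2. 3 ppages; refcounts: pp0:2 pp1:3 pp2:1
Op 5: fork(P1) -> P3. 3 ppages; refcounts: pp0:2 pp1:4 pp2:2
Op 6: write(P1, v0, 178). refcount(pp2)=2>1 -> COPY to pp3. 4 ppages; refcounts: pp0:2 pp1:4 pp2:1 pp3:1
Op 7: write(P2, v0, 148). refcount(pp0)=2>1 -> COPY to pp4. 5 ppages; refcounts: pp0:1 pp1:4 pp2:1 pp3:1 pp4:1
Op 8: read(P2, v1) -> 42. No state change.
Op 9: read(P0, v0) -> 37. No state change.

yes yes yes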